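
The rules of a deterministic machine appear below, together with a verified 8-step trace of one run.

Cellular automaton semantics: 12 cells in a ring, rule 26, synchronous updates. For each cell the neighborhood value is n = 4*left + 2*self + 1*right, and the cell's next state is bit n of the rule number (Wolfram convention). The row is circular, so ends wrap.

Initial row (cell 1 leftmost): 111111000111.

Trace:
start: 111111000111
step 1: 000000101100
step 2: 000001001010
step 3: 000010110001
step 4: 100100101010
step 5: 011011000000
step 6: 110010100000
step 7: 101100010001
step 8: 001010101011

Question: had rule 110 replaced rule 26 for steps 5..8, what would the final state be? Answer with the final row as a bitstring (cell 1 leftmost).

(re-executing steps 5..8 under rule 110; state before step 5: 100100101010)
step 5: 101101111111
step 6: 111111000000
step 7: 100001000001
step 8: 100011000011

100011000011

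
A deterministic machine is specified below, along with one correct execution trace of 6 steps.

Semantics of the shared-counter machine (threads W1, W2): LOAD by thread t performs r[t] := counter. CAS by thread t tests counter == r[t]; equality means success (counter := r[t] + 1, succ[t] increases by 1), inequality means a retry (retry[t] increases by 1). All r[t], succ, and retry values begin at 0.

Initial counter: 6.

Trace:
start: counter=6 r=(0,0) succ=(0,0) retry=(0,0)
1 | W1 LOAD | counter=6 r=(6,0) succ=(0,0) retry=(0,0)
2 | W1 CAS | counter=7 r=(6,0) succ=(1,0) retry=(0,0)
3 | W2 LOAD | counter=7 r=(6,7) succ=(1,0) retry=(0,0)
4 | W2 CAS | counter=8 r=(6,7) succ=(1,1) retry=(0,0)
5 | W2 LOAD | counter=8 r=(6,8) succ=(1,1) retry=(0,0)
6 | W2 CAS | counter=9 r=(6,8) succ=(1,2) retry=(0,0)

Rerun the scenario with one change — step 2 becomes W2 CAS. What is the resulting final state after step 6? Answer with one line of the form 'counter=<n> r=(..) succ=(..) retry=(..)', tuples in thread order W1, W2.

counter=8 r=(6,7) succ=(0,2) retry=(0,1)

(re-executing from step 2 with the substitution; state before step 2: counter=6 r=(6,0) succ=(0,0) retry=(0,0))
2 | W2 CAS | counter=6 r=(6,0) succ=(0,0) retry=(0,1)
3 | W2 LOAD | counter=6 r=(6,6) succ=(0,0) retry=(0,1)
4 | W2 CAS | counter=7 r=(6,6) succ=(0,1) retry=(0,1)
5 | W2 LOAD | counter=7 r=(6,7) succ=(0,1) retry=(0,1)
6 | W2 CAS | counter=8 r=(6,7) succ=(0,2) retry=(0,1)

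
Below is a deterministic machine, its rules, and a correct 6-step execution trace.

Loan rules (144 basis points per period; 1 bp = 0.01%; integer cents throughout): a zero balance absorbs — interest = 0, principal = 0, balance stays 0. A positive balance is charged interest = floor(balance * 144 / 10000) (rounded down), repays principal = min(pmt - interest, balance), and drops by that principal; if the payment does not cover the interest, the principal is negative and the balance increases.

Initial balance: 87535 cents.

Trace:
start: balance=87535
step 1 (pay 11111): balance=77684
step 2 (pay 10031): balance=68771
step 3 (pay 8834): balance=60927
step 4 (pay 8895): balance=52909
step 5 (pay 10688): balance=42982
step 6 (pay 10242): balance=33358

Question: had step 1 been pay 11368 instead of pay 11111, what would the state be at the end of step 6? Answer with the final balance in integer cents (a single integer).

33083

(re-executing from step 1 with the substitution; state before step 1: balance=87535)
step 1 (pay 11368): balance=77427
step 2 (pay 10031): balance=68510
step 3 (pay 8834): balance=60662
step 4 (pay 8895): balance=52640
step 5 (pay 10688): balance=42710
step 6 (pay 10242): balance=33083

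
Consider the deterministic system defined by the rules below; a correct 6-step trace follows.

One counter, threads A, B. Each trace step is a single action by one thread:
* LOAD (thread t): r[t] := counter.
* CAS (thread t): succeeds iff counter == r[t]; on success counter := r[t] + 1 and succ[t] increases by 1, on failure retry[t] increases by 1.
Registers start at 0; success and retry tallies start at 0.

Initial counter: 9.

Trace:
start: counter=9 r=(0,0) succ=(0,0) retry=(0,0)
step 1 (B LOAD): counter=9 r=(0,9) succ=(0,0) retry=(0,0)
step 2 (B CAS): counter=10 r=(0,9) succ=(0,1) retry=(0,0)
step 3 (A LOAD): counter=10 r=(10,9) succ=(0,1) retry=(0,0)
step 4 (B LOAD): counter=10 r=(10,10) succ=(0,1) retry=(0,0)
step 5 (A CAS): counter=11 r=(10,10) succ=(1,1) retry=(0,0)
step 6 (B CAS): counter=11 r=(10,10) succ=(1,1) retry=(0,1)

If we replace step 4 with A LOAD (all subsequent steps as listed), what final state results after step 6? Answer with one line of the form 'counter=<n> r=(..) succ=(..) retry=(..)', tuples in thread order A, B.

counter=11 r=(10,9) succ=(1,1) retry=(0,1)

(re-executing from step 4 with the substitution; state before step 4: counter=10 r=(10,9) succ=(0,1) retry=(0,0))
step 4 (A LOAD): counter=10 r=(10,9) succ=(0,1) retry=(0,0)
step 5 (A CAS): counter=11 r=(10,9) succ=(1,1) retry=(0,0)
step 6 (B CAS): counter=11 r=(10,9) succ=(1,1) retry=(0,1)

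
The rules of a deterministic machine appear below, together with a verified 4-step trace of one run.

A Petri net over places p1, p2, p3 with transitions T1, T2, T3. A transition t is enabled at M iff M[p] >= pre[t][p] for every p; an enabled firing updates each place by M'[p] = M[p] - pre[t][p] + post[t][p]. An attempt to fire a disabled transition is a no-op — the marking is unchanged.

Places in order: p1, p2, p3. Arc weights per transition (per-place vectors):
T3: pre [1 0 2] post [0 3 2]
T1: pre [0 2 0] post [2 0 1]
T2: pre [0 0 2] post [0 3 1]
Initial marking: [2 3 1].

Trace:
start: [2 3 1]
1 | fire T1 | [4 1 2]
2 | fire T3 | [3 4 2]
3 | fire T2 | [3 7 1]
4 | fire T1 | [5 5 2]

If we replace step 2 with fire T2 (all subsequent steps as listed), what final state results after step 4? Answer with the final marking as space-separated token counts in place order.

6 2 2

(re-executing from step 2 with the substitution; state before step 2: [4 1 2])
2 | fire T2 | [4 4 1]
3 | fire T2 | [4 4 1]
4 | fire T1 | [6 2 2]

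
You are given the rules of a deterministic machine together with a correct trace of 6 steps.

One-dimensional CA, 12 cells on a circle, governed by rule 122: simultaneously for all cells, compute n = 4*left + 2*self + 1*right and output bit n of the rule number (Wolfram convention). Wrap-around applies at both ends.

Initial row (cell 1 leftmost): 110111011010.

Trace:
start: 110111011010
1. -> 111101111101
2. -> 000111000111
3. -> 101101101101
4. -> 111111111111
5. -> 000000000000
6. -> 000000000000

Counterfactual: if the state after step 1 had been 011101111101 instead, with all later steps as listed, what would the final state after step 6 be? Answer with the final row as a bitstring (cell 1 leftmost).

state after step 1 := 011101111101
2. -> 110111000110
3. -> 111101101111
4. -> 000111111000
5. -> 001100001100
6. -> 011110011110

011110011110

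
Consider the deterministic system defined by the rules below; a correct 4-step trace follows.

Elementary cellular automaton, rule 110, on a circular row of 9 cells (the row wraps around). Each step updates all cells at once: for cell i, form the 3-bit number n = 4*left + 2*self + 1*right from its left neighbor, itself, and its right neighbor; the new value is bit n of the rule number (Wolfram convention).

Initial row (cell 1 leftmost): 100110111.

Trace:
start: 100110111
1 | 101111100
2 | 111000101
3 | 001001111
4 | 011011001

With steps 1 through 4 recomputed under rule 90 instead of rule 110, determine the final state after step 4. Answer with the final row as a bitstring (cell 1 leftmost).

110001010

(re-executing steps 1..4 under rule 90; state before step 1: 100110111)
1 | 111110100
2 | 100010011
3 | 110101110
4 | 110001010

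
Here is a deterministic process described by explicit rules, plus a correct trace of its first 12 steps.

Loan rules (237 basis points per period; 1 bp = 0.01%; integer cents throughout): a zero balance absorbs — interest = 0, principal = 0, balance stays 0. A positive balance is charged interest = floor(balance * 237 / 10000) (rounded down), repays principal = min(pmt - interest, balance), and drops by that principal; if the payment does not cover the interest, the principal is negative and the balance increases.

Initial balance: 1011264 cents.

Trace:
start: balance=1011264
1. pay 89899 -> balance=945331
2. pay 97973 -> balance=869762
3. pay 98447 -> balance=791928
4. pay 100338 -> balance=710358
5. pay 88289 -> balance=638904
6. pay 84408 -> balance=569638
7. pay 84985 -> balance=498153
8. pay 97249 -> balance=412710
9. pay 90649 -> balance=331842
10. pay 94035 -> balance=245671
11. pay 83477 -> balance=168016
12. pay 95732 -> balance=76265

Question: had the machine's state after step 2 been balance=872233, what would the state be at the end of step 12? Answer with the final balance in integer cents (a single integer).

state after step 2 := balance=872233
3. pay 98447 -> balance=794457
4. pay 100338 -> balance=712947
5. pay 88289 -> balance=641554
6. pay 84408 -> balance=572350
7. pay 84985 -> balance=500929
8. pay 97249 -> balance=415552
9. pay 90649 -> balance=334751
10. pay 94035 -> balance=248649
11. pay 83477 -> balance=171064
12. pay 95732 -> balance=79386

79386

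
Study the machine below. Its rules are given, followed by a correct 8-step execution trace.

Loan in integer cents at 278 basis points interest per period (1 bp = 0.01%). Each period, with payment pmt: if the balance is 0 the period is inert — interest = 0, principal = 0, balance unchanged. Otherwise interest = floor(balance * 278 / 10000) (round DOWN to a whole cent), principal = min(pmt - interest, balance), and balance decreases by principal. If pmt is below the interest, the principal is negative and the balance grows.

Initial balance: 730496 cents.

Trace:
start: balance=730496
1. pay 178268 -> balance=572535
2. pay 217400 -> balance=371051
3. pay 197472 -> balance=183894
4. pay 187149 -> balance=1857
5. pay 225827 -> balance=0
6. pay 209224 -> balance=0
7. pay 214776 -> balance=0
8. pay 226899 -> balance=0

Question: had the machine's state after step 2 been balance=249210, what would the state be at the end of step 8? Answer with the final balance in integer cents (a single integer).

state after step 2 := balance=249210
3. pay 197472 -> balance=58666
4. pay 187149 -> balance=0
5. pay 225827 -> balance=0
6. pay 209224 -> balance=0
7. pay 214776 -> balance=0
8. pay 226899 -> balance=0

0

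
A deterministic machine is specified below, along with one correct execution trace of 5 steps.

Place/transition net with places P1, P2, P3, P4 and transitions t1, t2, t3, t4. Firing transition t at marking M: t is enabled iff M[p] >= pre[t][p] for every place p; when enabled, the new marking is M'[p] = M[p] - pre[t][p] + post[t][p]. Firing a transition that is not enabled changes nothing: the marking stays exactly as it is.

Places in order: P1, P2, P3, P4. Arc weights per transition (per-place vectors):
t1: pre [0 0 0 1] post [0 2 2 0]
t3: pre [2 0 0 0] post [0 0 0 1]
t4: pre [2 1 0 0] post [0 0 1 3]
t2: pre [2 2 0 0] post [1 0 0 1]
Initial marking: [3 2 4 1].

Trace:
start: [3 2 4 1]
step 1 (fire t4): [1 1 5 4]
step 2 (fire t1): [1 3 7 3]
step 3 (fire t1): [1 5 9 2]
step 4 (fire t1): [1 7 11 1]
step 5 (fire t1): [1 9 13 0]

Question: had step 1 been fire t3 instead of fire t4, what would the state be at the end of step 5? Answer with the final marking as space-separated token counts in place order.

1 6 8 0

(re-executing from step 1 with the substitution; state before step 1: [3 2 4 1])
step 1 (fire t3): [1 2 4 2]
step 2 (fire t1): [1 4 6 1]
step 3 (fire t1): [1 6 8 0]
step 4 (fire t1): [1 6 8 0]
step 5 (fire t1): [1 6 8 0]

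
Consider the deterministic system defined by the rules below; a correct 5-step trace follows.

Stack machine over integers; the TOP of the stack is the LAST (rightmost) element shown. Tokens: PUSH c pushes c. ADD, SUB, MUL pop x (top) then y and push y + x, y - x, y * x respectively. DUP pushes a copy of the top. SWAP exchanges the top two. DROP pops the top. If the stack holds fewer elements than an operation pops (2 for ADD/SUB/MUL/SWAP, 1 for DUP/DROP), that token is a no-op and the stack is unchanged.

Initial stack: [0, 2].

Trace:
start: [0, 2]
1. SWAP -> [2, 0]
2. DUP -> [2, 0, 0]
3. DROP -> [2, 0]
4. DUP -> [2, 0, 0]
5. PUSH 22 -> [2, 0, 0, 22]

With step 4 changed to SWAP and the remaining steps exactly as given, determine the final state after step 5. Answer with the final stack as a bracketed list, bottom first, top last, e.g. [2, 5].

[0, 2, 22]

(re-executing from step 4 with the substitution; state before step 4: [2, 0])
4. SWAP -> [0, 2]
5. PUSH 22 -> [0, 2, 22]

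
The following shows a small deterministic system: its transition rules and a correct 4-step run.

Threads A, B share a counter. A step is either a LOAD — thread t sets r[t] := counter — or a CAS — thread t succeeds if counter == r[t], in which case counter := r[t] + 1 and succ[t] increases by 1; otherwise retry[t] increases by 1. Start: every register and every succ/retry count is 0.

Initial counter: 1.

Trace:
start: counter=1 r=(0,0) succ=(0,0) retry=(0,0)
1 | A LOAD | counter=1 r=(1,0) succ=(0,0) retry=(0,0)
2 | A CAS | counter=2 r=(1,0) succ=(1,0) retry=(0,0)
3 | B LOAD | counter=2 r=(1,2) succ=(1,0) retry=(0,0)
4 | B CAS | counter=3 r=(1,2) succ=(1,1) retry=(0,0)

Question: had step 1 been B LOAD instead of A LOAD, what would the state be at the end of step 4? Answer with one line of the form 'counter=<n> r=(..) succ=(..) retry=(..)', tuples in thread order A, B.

(re-executing from step 1 with the substitution; state before step 1: counter=1 r=(0,0) succ=(0,0) retry=(0,0))
1 | B LOAD | counter=1 r=(0,1) succ=(0,0) retry=(0,0)
2 | A CAS | counter=1 r=(0,1) succ=(0,0) retry=(1,0)
3 | B LOAD | counter=1 r=(0,1) succ=(0,0) retry=(1,0)
4 | B CAS | counter=2 r=(0,1) succ=(0,1) retry=(1,0)

counter=2 r=(0,1) succ=(0,1) retry=(1,0)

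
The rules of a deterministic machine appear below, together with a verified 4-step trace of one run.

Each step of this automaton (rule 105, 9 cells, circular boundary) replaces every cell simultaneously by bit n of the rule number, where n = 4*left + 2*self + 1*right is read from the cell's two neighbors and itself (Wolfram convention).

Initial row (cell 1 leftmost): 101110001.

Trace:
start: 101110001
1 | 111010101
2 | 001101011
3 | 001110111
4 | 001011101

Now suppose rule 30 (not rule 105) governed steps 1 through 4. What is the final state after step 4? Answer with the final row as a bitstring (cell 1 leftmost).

(re-executing steps 1..4 under rule 30; state before step 1: 101110001)
1 | 001001011
2 | 111111010
3 | 100000010
4 | 110000110

110000110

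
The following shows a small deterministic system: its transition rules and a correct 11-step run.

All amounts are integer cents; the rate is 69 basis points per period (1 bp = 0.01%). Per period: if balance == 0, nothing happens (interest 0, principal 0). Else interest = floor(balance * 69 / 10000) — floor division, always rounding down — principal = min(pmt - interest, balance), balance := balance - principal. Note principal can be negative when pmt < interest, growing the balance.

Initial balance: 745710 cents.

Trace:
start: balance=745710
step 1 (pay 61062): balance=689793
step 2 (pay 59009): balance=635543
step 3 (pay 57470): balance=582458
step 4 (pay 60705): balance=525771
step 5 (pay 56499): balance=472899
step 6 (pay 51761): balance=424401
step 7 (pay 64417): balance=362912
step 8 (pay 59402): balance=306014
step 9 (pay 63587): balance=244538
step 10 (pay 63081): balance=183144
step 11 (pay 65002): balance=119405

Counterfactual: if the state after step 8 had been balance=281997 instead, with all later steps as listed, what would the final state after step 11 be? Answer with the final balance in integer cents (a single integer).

94887

state after step 8 := balance=281997
step 9 (pay 63587): balance=220355
step 10 (pay 63081): balance=158794
step 11 (pay 65002): balance=94887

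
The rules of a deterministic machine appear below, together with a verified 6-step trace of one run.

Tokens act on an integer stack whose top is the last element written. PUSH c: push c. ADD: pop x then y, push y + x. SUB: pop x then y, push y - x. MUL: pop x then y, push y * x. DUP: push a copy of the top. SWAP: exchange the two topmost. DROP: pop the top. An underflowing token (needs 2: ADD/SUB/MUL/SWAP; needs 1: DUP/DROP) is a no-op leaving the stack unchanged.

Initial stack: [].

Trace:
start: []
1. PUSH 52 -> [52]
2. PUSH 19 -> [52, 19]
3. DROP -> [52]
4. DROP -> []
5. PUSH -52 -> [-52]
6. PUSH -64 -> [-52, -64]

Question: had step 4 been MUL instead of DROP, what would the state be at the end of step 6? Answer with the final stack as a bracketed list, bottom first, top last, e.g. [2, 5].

[52, -52, -64]

(re-executing from step 4 with the substitution; state before step 4: [52])
4. MUL -> [52]
5. PUSH -52 -> [52, -52]
6. PUSH -64 -> [52, -52, -64]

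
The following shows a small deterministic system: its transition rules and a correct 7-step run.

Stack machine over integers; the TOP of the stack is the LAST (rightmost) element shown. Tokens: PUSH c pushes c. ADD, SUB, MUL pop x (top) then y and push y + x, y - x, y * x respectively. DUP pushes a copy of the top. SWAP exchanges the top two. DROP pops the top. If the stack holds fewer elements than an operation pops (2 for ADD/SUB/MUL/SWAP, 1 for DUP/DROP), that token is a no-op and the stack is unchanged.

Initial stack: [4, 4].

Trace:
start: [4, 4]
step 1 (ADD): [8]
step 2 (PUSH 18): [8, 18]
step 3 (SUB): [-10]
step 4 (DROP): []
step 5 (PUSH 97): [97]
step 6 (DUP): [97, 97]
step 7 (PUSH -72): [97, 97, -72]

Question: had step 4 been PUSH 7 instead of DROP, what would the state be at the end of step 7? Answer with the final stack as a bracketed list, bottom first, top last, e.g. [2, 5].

[-10, 7, 97, 97, -72]

(re-executing from step 4 with the substitution; state before step 4: [-10])
step 4 (PUSH 7): [-10, 7]
step 5 (PUSH 97): [-10, 7, 97]
step 6 (DUP): [-10, 7, 97, 97]
step 7 (PUSH -72): [-10, 7, 97, 97, -72]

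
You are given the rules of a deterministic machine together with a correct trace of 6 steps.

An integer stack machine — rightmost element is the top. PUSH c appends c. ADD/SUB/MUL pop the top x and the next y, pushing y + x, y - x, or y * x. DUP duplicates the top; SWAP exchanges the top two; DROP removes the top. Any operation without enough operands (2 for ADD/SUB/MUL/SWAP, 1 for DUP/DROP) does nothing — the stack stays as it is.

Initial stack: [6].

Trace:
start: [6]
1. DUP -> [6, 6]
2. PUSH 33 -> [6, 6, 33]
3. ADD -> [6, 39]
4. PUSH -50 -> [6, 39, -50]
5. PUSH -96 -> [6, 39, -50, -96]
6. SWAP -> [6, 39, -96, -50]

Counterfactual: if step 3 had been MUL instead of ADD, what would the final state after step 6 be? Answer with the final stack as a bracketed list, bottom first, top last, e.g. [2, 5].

[6, 198, -96, -50]

(re-executing from step 3 with the substitution; state before step 3: [6, 6, 33])
3. MUL -> [6, 198]
4. PUSH -50 -> [6, 198, -50]
5. PUSH -96 -> [6, 198, -50, -96]
6. SWAP -> [6, 198, -96, -50]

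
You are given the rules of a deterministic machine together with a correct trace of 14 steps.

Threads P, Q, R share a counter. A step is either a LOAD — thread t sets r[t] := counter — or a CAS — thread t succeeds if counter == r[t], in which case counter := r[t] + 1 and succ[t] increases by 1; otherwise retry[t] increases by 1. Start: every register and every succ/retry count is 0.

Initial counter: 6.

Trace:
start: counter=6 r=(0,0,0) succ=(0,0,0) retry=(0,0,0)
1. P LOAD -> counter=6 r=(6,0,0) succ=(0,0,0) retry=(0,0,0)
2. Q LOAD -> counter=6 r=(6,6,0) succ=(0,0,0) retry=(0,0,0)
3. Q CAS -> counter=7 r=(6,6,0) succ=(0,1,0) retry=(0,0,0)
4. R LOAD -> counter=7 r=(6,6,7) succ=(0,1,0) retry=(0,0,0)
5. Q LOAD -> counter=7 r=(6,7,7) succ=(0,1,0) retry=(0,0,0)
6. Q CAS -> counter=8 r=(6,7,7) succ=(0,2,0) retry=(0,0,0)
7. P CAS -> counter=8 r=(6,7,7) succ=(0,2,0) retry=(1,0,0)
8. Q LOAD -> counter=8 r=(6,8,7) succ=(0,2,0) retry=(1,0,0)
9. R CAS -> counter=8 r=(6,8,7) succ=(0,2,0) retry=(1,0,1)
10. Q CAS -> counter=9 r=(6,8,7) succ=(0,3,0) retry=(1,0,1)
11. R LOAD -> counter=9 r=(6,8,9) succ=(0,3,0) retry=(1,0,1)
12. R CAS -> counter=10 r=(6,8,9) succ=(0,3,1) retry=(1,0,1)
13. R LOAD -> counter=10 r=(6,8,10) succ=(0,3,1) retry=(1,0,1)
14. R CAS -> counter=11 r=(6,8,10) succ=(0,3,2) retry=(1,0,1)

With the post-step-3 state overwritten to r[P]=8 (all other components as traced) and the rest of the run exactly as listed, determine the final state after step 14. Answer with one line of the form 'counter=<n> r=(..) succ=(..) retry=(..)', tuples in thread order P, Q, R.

state after step 3 := counter=7 r=(8,6,0) succ=(0,1,0) retry=(0,0,0)
4. R LOAD -> counter=7 r=(8,6,7) succ=(0,1,0) retry=(0,0,0)
5. Q LOAD -> counter=7 r=(8,7,7) succ=(0,1,0) retry=(0,0,0)
6. Q CAS -> counter=8 r=(8,7,7) succ=(0,2,0) retry=(0,0,0)
7. P CAS -> counter=9 r=(8,7,7) succ=(1,2,0) retry=(0,0,0)
8. Q LOAD -> counter=9 r=(8,9,7) succ=(1,2,0) retry=(0,0,0)
9. R CAS -> counter=9 r=(8,9,7) succ=(1,2,0) retry=(0,0,1)
10. Q CAS -> counter=10 r=(8,9,7) succ=(1,3,0) retry=(0,0,1)
11. R LOAD -> counter=10 r=(8,9,10) succ=(1,3,0) retry=(0,0,1)
12. R CAS -> counter=11 r=(8,9,10) succ=(1,3,1) retry=(0,0,1)
13. R LOAD -> counter=11 r=(8,9,11) succ=(1,3,1) retry=(0,0,1)
14. R CAS -> counter=12 r=(8,9,11) succ=(1,3,2) retry=(0,0,1)

counter=12 r=(8,9,11) succ=(1,3,2) retry=(0,0,1)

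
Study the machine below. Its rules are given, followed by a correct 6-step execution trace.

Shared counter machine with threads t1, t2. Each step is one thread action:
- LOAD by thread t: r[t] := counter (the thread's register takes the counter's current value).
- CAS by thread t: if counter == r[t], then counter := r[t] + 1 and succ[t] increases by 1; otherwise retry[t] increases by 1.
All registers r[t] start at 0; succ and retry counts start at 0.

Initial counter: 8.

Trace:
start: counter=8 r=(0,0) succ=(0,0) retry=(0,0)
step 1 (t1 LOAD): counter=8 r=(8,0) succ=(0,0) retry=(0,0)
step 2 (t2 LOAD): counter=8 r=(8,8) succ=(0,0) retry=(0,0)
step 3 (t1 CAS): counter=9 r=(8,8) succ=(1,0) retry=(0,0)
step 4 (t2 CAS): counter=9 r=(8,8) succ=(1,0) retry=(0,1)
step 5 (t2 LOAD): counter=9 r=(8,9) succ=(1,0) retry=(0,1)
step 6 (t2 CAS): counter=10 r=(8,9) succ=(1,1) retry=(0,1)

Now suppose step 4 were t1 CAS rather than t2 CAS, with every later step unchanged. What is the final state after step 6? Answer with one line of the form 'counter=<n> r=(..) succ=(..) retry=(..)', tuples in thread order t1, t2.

counter=10 r=(8,9) succ=(1,1) retry=(1,0)

(re-executing from step 4 with the substitution; state before step 4: counter=9 r=(8,8) succ=(1,0) retry=(0,0))
step 4 (t1 CAS): counter=9 r=(8,8) succ=(1,0) retry=(1,0)
step 5 (t2 LOAD): counter=9 r=(8,9) succ=(1,0) retry=(1,0)
step 6 (t2 CAS): counter=10 r=(8,9) succ=(1,1) retry=(1,0)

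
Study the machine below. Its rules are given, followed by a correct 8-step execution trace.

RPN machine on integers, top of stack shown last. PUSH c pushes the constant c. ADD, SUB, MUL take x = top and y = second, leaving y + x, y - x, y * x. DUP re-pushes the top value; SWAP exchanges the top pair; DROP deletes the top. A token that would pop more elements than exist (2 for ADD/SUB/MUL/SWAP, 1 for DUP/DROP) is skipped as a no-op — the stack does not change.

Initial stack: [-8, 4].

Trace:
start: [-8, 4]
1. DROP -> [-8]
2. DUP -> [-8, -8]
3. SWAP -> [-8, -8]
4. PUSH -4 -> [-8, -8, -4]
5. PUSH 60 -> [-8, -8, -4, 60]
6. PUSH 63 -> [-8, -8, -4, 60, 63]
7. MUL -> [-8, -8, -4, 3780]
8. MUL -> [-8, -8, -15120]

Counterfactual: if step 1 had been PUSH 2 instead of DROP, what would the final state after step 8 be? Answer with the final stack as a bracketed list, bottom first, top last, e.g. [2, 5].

[-8, 4, 2, 2, -15120]

(re-executing from step 1 with the substitution; state before step 1: [-8, 4])
1. PUSH 2 -> [-8, 4, 2]
2. DUP -> [-8, 4, 2, 2]
3. SWAP -> [-8, 4, 2, 2]
4. PUSH -4 -> [-8, 4, 2, 2, -4]
5. PUSH 60 -> [-8, 4, 2, 2, -4, 60]
6. PUSH 63 -> [-8, 4, 2, 2, -4, 60, 63]
7. MUL -> [-8, 4, 2, 2, -4, 3780]
8. MUL -> [-8, 4, 2, 2, -15120]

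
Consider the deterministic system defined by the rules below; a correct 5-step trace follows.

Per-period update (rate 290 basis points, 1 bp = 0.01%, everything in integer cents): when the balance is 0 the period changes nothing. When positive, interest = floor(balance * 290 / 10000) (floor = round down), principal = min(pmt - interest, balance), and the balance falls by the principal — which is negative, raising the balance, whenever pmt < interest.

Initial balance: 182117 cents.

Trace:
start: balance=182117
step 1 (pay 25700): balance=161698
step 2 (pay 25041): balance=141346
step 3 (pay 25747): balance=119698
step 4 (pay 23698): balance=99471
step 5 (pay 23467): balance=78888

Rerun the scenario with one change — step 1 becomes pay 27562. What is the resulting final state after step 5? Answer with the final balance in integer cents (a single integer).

(re-executing from step 1 with the substitution; state before step 1: balance=182117)
step 1 (pay 27562): balance=159836
step 2 (pay 25041): balance=139430
step 3 (pay 25747): balance=117726
step 4 (pay 23698): balance=97442
step 5 (pay 23467): balance=76800

76800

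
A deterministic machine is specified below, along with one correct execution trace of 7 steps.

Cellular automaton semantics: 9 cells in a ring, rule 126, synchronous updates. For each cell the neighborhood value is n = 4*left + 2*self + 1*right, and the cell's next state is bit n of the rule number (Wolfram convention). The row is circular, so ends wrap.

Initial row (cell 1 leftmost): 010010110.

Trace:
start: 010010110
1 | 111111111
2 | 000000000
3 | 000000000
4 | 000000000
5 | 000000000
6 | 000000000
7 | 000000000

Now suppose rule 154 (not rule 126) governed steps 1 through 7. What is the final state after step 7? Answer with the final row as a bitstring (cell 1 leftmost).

101101100

(re-executing steps 1..7 under rule 154; state before step 1: 010010110)
1 | 101100101
2 | 001011001
3 | 110010110
4 | 101100100
5 | 001011011
6 | 110010010
7 | 101101100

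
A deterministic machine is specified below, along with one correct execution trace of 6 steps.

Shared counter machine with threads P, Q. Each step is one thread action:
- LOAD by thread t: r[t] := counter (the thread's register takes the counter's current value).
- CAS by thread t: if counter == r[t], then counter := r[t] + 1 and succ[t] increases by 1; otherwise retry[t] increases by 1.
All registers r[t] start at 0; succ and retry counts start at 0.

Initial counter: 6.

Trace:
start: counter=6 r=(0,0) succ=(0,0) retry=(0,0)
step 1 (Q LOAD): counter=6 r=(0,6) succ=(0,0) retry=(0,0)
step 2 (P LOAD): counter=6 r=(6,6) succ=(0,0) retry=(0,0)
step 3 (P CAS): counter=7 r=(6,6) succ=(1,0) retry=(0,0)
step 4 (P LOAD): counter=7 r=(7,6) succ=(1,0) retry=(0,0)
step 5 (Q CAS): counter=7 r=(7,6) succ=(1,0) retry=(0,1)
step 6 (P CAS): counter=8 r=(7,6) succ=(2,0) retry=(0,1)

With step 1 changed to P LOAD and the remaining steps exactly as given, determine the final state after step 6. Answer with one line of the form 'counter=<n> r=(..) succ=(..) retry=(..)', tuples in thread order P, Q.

counter=8 r=(7,0) succ=(2,0) retry=(0,1)

(re-executing from step 1 with the substitution; state before step 1: counter=6 r=(0,0) succ=(0,0) retry=(0,0))
step 1 (P LOAD): counter=6 r=(6,0) succ=(0,0) retry=(0,0)
step 2 (P LOAD): counter=6 r=(6,0) succ=(0,0) retry=(0,0)
step 3 (P CAS): counter=7 r=(6,0) succ=(1,0) retry=(0,0)
step 4 (P LOAD): counter=7 r=(7,0) succ=(1,0) retry=(0,0)
step 5 (Q CAS): counter=7 r=(7,0) succ=(1,0) retry=(0,1)
step 6 (P CAS): counter=8 r=(7,0) succ=(2,0) retry=(0,1)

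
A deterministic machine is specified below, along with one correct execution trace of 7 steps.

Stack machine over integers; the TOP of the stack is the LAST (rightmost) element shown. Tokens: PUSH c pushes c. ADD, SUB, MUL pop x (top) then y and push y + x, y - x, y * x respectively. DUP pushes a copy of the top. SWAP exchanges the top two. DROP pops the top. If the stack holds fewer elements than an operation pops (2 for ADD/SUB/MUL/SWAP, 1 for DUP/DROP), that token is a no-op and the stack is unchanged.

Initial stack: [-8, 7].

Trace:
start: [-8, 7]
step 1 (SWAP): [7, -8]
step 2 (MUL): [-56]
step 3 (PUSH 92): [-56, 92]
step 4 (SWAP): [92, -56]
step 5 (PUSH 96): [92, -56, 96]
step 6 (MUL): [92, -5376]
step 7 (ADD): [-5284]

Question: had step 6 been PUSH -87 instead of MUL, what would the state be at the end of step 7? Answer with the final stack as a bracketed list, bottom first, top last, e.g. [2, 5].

(re-executing from step 6 with the substitution; state before step 6: [92, -56, 96])
step 6 (PUSH -87): [92, -56, 96, -87]
step 7 (ADD): [92, -56, 9]

[92, -56, 9]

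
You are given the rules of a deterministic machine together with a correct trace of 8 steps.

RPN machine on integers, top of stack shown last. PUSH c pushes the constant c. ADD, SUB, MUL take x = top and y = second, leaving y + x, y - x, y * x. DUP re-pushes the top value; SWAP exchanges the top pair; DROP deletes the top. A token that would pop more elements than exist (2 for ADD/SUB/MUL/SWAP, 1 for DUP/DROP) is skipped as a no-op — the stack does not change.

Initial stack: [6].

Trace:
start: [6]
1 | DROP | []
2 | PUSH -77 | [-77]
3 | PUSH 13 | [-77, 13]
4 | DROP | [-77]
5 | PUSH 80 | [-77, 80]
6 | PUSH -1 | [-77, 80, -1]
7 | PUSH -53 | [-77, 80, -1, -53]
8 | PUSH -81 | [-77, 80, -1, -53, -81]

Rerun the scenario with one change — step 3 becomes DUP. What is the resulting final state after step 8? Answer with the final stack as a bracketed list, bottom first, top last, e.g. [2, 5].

(re-executing from step 3 with the substitution; state before step 3: [-77])
3 | DUP | [-77, -77]
4 | DROP | [-77]
5 | PUSH 80 | [-77, 80]
6 | PUSH -1 | [-77, 80, -1]
7 | PUSH -53 | [-77, 80, -1, -53]
8 | PUSH -81 | [-77, 80, -1, -53, -81]

[-77, 80, -1, -53, -81]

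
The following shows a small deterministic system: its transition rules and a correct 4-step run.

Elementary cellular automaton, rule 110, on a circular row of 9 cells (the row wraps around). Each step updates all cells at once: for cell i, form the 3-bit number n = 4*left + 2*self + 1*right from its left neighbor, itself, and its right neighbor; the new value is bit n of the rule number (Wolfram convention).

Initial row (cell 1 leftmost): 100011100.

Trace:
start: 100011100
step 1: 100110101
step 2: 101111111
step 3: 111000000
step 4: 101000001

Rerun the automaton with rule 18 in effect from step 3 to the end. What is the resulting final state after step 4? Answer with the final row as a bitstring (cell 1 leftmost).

(re-executing steps 3..4 under rule 18; state before step 3: 101111111)
step 3: 000000000
step 4: 000000000

000000000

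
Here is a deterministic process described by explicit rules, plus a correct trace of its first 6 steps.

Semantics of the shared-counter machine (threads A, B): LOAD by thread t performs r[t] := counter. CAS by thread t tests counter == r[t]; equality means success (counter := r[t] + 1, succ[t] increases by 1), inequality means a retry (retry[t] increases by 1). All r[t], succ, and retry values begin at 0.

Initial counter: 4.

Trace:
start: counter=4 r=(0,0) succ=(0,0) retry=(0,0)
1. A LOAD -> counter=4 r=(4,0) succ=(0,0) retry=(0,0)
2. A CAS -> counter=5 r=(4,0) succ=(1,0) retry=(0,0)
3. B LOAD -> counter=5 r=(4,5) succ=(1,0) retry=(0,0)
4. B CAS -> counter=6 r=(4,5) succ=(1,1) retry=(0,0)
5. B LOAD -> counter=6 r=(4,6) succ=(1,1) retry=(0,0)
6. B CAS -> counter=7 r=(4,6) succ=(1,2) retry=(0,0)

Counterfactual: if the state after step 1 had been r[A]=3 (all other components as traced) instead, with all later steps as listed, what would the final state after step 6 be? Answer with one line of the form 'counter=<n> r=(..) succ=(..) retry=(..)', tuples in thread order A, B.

state after step 1 := counter=4 r=(3,0) succ=(0,0) retry=(0,0)
2. A CAS -> counter=4 r=(3,0) succ=(0,0) retry=(1,0)
3. B LOAD -> counter=4 r=(3,4) succ=(0,0) retry=(1,0)
4. B CAS -> counter=5 r=(3,4) succ=(0,1) retry=(1,0)
5. B LOAD -> counter=5 r=(3,5) succ=(0,1) retry=(1,0)
6. B CAS -> counter=6 r=(3,5) succ=(0,2) retry=(1,0)

counter=6 r=(3,5) succ=(0,2) retry=(1,0)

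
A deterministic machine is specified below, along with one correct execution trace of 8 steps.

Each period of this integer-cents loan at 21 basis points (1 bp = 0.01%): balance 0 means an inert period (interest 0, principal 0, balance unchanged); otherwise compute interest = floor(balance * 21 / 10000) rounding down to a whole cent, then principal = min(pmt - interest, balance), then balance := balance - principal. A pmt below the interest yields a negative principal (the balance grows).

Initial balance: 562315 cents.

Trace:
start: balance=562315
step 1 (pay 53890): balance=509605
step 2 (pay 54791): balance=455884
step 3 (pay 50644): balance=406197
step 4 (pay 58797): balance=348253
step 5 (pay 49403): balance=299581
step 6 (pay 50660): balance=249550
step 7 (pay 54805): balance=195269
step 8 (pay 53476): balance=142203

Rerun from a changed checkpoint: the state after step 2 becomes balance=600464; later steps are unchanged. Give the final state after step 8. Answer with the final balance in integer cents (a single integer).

state after step 2 := balance=600464
step 3 (pay 50644): balance=551080
step 4 (pay 58797): balance=493440
step 5 (pay 49403): balance=445073
step 6 (pay 50660): balance=395347
step 7 (pay 54805): balance=341372
step 8 (pay 53476): balance=288612

288612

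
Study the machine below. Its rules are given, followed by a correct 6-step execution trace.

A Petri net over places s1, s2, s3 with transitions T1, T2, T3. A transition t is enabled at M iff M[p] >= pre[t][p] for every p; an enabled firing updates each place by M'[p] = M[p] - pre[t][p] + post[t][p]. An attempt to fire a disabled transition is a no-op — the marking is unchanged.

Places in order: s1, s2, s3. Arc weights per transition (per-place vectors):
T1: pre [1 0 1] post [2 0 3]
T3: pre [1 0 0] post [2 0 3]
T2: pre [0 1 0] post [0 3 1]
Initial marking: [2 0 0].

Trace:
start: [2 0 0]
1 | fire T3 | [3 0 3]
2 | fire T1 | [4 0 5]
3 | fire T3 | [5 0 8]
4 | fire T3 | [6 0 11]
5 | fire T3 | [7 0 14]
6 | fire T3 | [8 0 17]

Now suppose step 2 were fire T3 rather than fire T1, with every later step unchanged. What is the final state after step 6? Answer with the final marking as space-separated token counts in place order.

(re-executing from step 2 with the substitution; state before step 2: [3 0 3])
2 | fire T3 | [4 0 6]
3 | fire T3 | [5 0 9]
4 | fire T3 | [6 0 12]
5 | fire T3 | [7 0 15]
6 | fire T3 | [8 0 18]

8 0 18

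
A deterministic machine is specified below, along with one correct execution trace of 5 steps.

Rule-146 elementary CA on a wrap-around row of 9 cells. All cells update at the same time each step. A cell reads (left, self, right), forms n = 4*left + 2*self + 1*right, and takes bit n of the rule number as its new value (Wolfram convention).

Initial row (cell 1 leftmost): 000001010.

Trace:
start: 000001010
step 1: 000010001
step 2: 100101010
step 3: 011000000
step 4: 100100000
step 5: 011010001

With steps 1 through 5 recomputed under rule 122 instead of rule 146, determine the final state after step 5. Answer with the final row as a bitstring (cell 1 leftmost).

100110101

(re-executing steps 1..5 under rule 122; state before step 1: 000001010)
step 1: 000010101
step 2: 100101010
step 3: 011010101
step 4: 111101010
step 5: 100110101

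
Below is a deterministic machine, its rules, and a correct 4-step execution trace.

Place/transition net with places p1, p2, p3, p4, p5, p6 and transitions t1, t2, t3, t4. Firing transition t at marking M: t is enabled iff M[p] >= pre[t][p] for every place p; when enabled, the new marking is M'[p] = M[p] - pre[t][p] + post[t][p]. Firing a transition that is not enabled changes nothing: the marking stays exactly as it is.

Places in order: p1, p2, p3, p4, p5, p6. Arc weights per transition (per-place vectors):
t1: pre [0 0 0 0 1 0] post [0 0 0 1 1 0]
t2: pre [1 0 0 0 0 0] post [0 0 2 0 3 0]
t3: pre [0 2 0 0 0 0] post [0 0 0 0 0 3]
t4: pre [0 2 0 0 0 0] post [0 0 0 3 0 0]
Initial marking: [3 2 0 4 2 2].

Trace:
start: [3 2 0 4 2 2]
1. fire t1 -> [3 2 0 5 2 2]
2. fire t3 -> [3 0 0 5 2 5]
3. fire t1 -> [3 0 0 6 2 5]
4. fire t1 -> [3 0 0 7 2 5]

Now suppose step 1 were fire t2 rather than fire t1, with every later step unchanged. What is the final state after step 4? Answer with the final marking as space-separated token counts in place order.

(re-executing from step 1 with the substitution; state before step 1: [3 2 0 4 2 2])
1. fire t2 -> [2 2 2 4 5 2]
2. fire t3 -> [2 0 2 4 5 5]
3. fire t1 -> [2 0 2 5 5 5]
4. fire t1 -> [2 0 2 6 5 5]

2 0 2 6 5 5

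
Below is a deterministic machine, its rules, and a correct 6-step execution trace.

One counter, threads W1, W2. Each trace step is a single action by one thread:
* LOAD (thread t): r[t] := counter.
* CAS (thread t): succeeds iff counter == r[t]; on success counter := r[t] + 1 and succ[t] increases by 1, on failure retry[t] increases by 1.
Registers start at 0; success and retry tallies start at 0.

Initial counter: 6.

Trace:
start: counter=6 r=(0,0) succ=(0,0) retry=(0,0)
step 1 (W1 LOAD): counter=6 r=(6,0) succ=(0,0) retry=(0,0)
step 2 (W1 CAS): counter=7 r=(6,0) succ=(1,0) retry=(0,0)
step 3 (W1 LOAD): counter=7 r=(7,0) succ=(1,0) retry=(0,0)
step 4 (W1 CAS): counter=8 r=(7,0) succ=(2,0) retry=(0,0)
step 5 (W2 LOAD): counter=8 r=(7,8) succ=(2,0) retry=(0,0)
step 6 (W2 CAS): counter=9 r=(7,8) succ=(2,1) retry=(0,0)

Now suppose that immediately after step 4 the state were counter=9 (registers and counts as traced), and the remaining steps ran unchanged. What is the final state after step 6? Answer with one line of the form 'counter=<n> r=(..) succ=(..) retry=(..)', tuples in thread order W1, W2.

counter=10 r=(7,9) succ=(2,1) retry=(0,0)

state after step 4 := counter=9 r=(7,0) succ=(2,0) retry=(0,0)
step 5 (W2 LOAD): counter=9 r=(7,9) succ=(2,0) retry=(0,0)
step 6 (W2 CAS): counter=10 r=(7,9) succ=(2,1) retry=(0,0)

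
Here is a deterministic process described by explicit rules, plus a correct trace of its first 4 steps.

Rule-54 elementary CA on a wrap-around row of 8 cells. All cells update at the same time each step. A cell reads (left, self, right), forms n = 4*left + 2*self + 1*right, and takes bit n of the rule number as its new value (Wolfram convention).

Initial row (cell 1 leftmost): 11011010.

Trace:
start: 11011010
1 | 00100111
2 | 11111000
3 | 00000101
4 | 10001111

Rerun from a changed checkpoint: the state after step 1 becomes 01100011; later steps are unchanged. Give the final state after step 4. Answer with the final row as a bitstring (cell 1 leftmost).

00000000

state after step 1 := 01100011
2 | 10010100
3 | 11111111
4 | 00000000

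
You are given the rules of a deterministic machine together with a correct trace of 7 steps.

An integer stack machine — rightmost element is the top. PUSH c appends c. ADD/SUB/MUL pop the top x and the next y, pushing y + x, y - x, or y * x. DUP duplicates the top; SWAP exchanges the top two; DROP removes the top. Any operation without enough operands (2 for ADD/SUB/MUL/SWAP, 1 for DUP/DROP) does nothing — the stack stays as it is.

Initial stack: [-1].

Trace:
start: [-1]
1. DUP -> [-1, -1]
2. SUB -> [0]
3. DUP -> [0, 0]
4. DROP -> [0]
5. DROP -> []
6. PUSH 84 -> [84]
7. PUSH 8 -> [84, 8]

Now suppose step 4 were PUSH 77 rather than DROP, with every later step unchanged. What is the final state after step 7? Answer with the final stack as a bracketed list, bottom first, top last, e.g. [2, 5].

[0, 0, 84, 8]

(re-executing from step 4 with the substitution; state before step 4: [0, 0])
4. PUSH 77 -> [0, 0, 77]
5. DROP -> [0, 0]
6. PUSH 84 -> [0, 0, 84]
7. PUSH 8 -> [0, 0, 84, 8]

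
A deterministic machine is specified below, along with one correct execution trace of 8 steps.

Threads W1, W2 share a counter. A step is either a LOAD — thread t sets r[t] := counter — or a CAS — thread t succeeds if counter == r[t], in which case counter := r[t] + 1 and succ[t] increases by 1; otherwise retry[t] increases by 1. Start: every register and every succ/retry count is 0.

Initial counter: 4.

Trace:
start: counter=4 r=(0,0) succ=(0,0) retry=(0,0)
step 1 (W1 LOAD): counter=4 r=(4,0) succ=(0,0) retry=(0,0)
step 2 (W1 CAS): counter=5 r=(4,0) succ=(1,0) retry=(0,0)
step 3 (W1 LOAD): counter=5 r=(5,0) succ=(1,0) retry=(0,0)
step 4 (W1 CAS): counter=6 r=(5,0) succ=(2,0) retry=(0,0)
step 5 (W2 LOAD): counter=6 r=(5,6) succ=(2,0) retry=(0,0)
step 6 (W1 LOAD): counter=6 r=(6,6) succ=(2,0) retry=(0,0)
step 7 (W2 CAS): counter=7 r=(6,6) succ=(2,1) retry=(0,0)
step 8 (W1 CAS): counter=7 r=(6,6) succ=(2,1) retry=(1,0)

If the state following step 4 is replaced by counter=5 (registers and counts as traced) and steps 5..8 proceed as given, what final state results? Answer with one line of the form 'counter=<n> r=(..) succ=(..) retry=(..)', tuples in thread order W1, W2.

counter=6 r=(5,5) succ=(2,1) retry=(1,0)

state after step 4 := counter=5 r=(5,0) succ=(2,0) retry=(0,0)
step 5 (W2 LOAD): counter=5 r=(5,5) succ=(2,0) retry=(0,0)
step 6 (W1 LOAD): counter=5 r=(5,5) succ=(2,0) retry=(0,0)
step 7 (W2 CAS): counter=6 r=(5,5) succ=(2,1) retry=(0,0)
step 8 (W1 CAS): counter=6 r=(5,5) succ=(2,1) retry=(1,0)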